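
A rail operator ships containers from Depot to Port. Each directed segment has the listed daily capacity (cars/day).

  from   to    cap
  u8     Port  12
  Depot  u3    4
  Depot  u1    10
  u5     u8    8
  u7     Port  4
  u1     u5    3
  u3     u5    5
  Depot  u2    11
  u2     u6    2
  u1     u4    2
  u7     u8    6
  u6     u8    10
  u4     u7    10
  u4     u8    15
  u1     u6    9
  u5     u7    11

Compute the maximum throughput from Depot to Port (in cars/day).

Augment Depot→u1→u4→u7→Port: bottleneck 2, flow now 2.
Augment Depot→u1→u5→u7→Port: bottleneck 2, flow now 4.
Augment Depot→u1→u5→u8→Port: bottleneck 1, flow now 5.
Augment Depot→u1→u6→u8→Port: bottleneck 5, flow now 10.
Augment Depot→u2→u6→u8→Port: bottleneck 2, flow now 12.
Augment Depot→u3→u5→u8→Port: bottleneck 4, flow now 16.
No augmenting path remains; maximum flow = 16.
In the residual graph, reachable from Depot: {Depot, u2}.
Min-cut edges: Depot→u1 (10), Depot→u3 (4), u2→u6 (2); capacity 10 + 4 + 2 = 16.
This cut is saturated, so no flow can exceed 16.

16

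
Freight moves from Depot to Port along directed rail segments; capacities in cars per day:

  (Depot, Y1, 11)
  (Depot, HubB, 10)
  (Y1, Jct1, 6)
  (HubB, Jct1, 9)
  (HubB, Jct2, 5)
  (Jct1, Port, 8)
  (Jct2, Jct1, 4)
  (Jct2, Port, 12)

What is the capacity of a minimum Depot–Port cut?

Augment Depot→Y1→Jct1→Port: bottleneck 6, flow now 6.
Augment Depot→HubB→Jct1→Port: bottleneck 2, flow now 8.
Augment Depot→HubB→Jct2→Port: bottleneck 5, flow now 13.
No augmenting path remains; maximum flow = 13.
By max-flow min-cut, the minimum cut capacity equals the max flow.
In the residual graph, reachable from Depot: {Depot, Y1, HubB, Jct1}.
Min-cut edges: HubB→Jct2 (5), Jct1→Port (8); capacity 5 + 8 = 13.

13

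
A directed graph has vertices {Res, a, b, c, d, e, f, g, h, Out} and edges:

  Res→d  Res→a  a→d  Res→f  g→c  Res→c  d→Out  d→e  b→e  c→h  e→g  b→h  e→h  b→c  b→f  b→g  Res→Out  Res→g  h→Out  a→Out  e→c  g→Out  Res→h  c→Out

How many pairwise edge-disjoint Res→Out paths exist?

Assign every edge capacity 1; by Menger, the answer equals the max flow.
Path Res→Out (+1); total 1.
Path Res→a→Out (+1); total 2.
Path Res→c→Out (+1); total 3.
Path Res→d→Out (+1); total 4.
Path Res→g→Out (+1); total 5.
Path Res→h→Out (+1); total 6.
No residual Res→Out path; max flow = 6.
Certifying cut of size 6: {Res→Out, Res→a, Res→c, Res→d, Res→g, Res→h}.

6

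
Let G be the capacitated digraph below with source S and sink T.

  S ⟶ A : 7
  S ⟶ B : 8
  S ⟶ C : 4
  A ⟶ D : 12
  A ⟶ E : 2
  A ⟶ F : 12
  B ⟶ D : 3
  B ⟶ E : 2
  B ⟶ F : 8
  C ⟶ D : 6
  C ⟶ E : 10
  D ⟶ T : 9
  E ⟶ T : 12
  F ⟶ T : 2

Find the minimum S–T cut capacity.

Augment S→A→D→T: bottleneck 7, flow now 7.
Augment S→B→D→T: bottleneck 2, flow now 9.
Augment S→B→E→T: bottleneck 2, flow now 11.
Augment S→B→F→T: bottleneck 2, flow now 13.
Augment S→C→E→T: bottleneck 4, flow now 17.
Augment S→B→D→A→E→T: bottleneck 1, flow now 18. (uses reverse residual edge)
No augmenting path remains; maximum flow = 18.
By max-flow min-cut, the minimum cut capacity equals the max flow.
In the residual graph, reachable from S: {S, B, F}.
Min-cut edges: S→A (7), S→C (4), B→D (3), B→E (2), F→T (2); capacity 7 + 4 + 3 + 2 + 2 = 18.

18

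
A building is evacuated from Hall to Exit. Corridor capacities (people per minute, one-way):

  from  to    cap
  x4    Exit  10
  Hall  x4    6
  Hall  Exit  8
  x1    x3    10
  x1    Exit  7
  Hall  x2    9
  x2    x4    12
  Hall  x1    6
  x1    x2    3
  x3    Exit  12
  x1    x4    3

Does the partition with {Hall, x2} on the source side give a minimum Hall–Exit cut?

Given cut capacity: 6 + 6 + 8 + 12 = 32.
Augment Hall→Exit: bottleneck 8, flow now 8.
Augment Hall→x1→Exit: bottleneck 6, flow now 14.
Augment Hall→x4→Exit: bottleneck 6, flow now 20.
Augment Hall→x2→x4→Exit: bottleneck 4, flow now 24.
No augmenting path remains; maximum flow = 24.
In the residual graph, reachable from Hall: {Hall, x2, x4}.
Min-cut edges: Hall→x1 (6), Hall→Exit (8), x4→Exit (10); capacity 6 + 8 + 10 = 24.
Cut capacity 32 exceeds the max flow 24, so it is not minimum.

No — its capacity is 32, but the minimum cut has capacity 24.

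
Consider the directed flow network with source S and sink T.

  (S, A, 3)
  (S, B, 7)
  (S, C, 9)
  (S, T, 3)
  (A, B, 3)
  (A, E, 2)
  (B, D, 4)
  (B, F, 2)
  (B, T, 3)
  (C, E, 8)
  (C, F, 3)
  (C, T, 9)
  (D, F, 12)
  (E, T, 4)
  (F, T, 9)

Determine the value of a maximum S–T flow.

Augment S→T: bottleneck 3, flow now 3.
Augment S→B→T: bottleneck 3, flow now 6.
Augment S→C→T: bottleneck 9, flow now 15.
Augment S→A→E→T: bottleneck 2, flow now 17.
Augment S→B→F→T: bottleneck 2, flow now 19.
Augment S→B→D→F→T: bottleneck 2, flow now 21.
Augment S→A→B→D→F→T: bottleneck 1, flow now 22.
No augmenting path remains; maximum flow = 22.
In the residual graph, reachable from S: {S}.
Min-cut edges: S→A (3), S→B (7), S→C (9), S→T (3); capacity 3 + 7 + 9 + 3 = 22.
This cut is saturated, so no flow can exceed 22.

22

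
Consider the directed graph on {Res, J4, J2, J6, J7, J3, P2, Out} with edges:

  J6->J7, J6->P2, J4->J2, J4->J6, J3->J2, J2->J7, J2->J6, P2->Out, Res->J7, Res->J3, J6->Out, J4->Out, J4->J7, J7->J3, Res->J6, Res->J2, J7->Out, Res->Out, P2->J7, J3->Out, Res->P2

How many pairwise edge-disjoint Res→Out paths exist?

Assign every edge capacity 1; by Menger, the answer equals the max flow.
Path Res→Out (+1); total 1.
Path Res→J6→Out (+1); total 2.
Path Res→J7→Out (+1); total 3.
Path Res→J3→Out (+1); total 4.
Path Res→P2→Out (+1); total 5.
No residual Res→Out path; max flow = 5.
Certifying cut of size 5: {J3→Out, J6→Out, J7→Out, P2→Out, Res→Out}.

5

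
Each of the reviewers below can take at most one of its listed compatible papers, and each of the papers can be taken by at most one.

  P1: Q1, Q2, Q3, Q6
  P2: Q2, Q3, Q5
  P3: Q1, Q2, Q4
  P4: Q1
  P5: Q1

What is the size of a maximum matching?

4

Unit-capacity flow: source→left, listed edges, right→sink; max matching = max flow.
Augmenting path P1→Q1 (+1); matched 1.
Augmenting path P2→Q2 (+1); matched 2.
Augmenting path P3→Q4 (+1); matched 3.
Augmenting path P4→Q1→P1→Q3 (+1); matched 4.
No augmenting path remains; maximum matching = 4.
König certificate: {P1, P2, P3, Q1} is a vertex cover of size 4 (every listed pair touches it), so no matching can be larger.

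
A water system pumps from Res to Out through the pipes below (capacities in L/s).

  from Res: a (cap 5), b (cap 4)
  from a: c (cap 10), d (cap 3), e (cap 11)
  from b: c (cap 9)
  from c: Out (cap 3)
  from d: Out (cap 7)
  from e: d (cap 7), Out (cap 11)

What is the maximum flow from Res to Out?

8

Augment Res→a→c→Out: bottleneck 3, flow now 3.
Augment Res→a→d→Out: bottleneck 2, flow now 5.
Augment Res→b→c→a→d→Out: bottleneck 1, flow now 6. (uses reverse residual edge)
Augment Res→b→c→a→e→Out: bottleneck 2, flow now 8. (uses reverse residual edge)
No augmenting path remains; maximum flow = 8.
In the residual graph, reachable from Res: {Res, b, c}.
Min-cut edges: Res→a (5), c→Out (3); capacity 5 + 3 = 8.
This cut is saturated, so no flow can exceed 8.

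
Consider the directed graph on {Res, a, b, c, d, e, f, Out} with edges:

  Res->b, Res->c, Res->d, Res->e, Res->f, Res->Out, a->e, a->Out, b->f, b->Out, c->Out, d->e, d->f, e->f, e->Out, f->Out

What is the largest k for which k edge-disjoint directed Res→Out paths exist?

Assign every edge capacity 1; by Menger, the answer equals the max flow.
Path Res→Out (+1); total 1.
Path Res→b→Out (+1); total 2.
Path Res→c→Out (+1); total 3.
Path Res→e→Out (+1); total 4.
Path Res→f→Out (+1); total 5.
No residual Res→Out path; max flow = 5.
Certifying cut of size 5: {Res→Out, Res→b, Res→c, e→Out, f→Out}.

5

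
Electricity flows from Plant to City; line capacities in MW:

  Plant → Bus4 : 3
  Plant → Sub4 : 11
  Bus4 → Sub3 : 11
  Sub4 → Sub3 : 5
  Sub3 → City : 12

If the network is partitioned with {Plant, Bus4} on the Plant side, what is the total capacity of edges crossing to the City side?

Edges leaving {Plant, Bus4}: Plant→Sub4 (11), Bus4→Sub3 (11).
Cut capacity = 11 + 11 = 22.

22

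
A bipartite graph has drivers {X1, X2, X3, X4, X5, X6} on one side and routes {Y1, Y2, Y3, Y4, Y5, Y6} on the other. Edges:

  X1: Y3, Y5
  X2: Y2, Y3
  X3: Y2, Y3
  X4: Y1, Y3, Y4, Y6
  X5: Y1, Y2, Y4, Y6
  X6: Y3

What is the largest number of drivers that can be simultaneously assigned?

5

Unit-capacity flow: source→left, listed edges, right→sink; max matching = max flow.
Augmenting path X1→Y3 (+1); matched 1.
Augmenting path X2→Y2 (+1); matched 2.
Augmenting path X4→Y1 (+1); matched 3.
Augmenting path X5→Y4 (+1); matched 4.
Augmenting path X3→Y3→X1→Y5 (+1); matched 5.
No augmenting path remains; maximum matching = 5.
König certificate: {X1, X4, X5, Y2, Y3} is a vertex cover of size 5 (every listed pair touches it), so no matching can be larger.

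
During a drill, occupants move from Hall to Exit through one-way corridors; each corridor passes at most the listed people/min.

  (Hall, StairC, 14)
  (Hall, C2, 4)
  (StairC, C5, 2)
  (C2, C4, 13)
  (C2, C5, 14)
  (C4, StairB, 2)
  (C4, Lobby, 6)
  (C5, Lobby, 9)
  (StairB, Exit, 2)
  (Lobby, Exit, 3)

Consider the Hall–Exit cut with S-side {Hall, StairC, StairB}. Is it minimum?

No — its capacity is 8, but the minimum cut has capacity 5.

Given cut capacity: 4 + 2 + 2 = 8.
Augment Hall→StairC→C5→Lobby→Exit: bottleneck 2, flow now 2.
Augment Hall→C2→C4→StairB→Exit: bottleneck 2, flow now 4.
Augment Hall→C2→C4→Lobby→Exit: bottleneck 1, flow now 5.
No augmenting path remains; maximum flow = 5.
In the residual graph, reachable from Hall: {Hall, StairC, C2, C4, C5, Lobby}.
Min-cut edges: C4→StairB (2), Lobby→Exit (3); capacity 2 + 3 = 5.
Cut capacity 8 exceeds the max flow 5, so it is not minimum.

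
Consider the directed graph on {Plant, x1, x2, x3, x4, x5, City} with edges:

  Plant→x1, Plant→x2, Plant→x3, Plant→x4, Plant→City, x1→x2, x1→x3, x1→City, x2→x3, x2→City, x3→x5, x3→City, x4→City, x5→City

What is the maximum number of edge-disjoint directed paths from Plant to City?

5

Assign every edge capacity 1; by Menger, the answer equals the max flow.
Path Plant→City (+1); total 1.
Path Plant→x1→City (+1); total 2.
Path Plant→x2→City (+1); total 3.
Path Plant→x3→City (+1); total 4.
Path Plant→x4→City (+1); total 5.
No residual Plant→City path; max flow = 5.
Certifying cut of size 5: {Plant→City, Plant→x1, Plant→x2, Plant→x3, Plant→x4}.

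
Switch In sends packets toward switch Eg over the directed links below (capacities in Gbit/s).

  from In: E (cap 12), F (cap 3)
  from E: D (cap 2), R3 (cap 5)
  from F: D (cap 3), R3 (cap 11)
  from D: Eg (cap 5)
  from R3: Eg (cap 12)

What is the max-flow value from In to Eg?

10

Augment In→E→D→Eg: bottleneck 2, flow now 2.
Augment In→E→R3→Eg: bottleneck 5, flow now 7.
Augment In→F→D→Eg: bottleneck 3, flow now 10.
No augmenting path remains; maximum flow = 10.
In the residual graph, reachable from In: {In, E}.
Min-cut edges: In→F (3), E→D (2), E→R3 (5); capacity 3 + 2 + 5 = 10.
This cut is saturated, so no flow can exceed 10.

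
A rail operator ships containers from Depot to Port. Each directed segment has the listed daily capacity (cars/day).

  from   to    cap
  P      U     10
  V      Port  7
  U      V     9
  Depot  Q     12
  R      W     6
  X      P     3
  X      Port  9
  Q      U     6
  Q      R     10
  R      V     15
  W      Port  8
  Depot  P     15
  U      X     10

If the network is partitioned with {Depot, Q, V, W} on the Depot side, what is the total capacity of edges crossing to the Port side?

Edges leaving {Depot, Q, V, W}: Depot→P (15), Q→R (10), Q→U (6), V→Port (7), W→Port (8).
Cut capacity = 15 + 10 + 6 + 7 + 8 = 46.

46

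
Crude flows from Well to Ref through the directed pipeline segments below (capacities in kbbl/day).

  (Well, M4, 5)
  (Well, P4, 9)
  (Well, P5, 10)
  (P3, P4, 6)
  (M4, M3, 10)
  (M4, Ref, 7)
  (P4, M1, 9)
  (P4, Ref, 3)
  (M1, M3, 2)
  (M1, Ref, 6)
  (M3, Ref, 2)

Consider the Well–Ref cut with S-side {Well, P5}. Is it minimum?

Given cut capacity: 5 + 9 = 14.
Augment Well→M4→Ref: bottleneck 5, flow now 5.
Augment Well→P4→Ref: bottleneck 3, flow now 8.
Augment Well→P4→M1→Ref: bottleneck 6, flow now 14.
No augmenting path remains; maximum flow = 14.
Cut capacity 14 equals the max flow, so it is a minimum cut.

Yes — it is a minimum cut (capacity 14).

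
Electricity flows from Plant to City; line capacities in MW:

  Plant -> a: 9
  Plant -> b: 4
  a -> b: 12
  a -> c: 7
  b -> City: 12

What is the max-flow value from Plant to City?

12

Augment Plant→b→City: bottleneck 4, flow now 4.
Augment Plant→a→b→City: bottleneck 8, flow now 12.
No augmenting path remains; maximum flow = 12.
In the residual graph, reachable from Plant: {Plant, a, b, c}.
Min-cut edges: b→City (12); capacity 12 = 12.
This cut is saturated, so no flow can exceed 12.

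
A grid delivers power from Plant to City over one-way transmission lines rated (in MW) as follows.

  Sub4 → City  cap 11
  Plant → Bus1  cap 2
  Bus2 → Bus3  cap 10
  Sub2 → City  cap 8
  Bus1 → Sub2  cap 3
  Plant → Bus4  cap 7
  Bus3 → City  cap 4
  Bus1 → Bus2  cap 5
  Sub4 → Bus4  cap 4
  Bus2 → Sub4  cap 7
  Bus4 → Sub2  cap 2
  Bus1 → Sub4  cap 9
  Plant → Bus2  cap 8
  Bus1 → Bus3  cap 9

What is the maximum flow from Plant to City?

12

Augment Plant→Bus2→Sub4→City: bottleneck 7, flow now 7.
Augment Plant→Bus2→Bus3→City: bottleneck 1, flow now 8.
Augment Plant→Bus1→Sub4→City: bottleneck 2, flow now 10.
Augment Plant→Bus4→Sub2→City: bottleneck 2, flow now 12.
No augmenting path remains; maximum flow = 12.
In the residual graph, reachable from Plant: {Plant, Bus4}.
Min-cut edges: Plant→Bus2 (8), Plant→Bus1 (2), Bus4→Sub2 (2); capacity 8 + 2 + 2 = 12.
This cut is saturated, so no flow can exceed 12.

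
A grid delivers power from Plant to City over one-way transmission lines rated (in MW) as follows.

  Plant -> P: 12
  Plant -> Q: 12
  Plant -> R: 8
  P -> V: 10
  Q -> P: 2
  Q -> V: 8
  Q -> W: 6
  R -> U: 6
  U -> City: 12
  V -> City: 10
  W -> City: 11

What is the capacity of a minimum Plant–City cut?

22

Augment Plant→P→V→City: bottleneck 10, flow now 10.
Augment Plant→Q→W→City: bottleneck 6, flow now 16.
Augment Plant→R→U→City: bottleneck 6, flow now 22.
No augmenting path remains; maximum flow = 22.
By max-flow min-cut, the minimum cut capacity equals the max flow.
In the residual graph, reachable from Plant: {Plant, P, Q, R, V}.
Min-cut edges: Q→W (6), R→U (6), V→City (10); capacity 6 + 6 + 10 = 22.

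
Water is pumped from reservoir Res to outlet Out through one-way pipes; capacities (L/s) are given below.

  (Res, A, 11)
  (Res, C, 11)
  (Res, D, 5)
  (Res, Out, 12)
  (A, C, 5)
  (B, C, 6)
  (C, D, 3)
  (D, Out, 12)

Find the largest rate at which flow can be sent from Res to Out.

Augment Res→Out: bottleneck 12, flow now 12.
Augment Res→D→Out: bottleneck 5, flow now 17.
Augment Res→C→D→Out: bottleneck 3, flow now 20.
No augmenting path remains; maximum flow = 20.
In the residual graph, reachable from Res: {Res, A, C}.
Min-cut edges: Res→D (5), Res→Out (12), C→D (3); capacity 5 + 12 + 3 = 20.
This cut is saturated, so no flow can exceed 20.

20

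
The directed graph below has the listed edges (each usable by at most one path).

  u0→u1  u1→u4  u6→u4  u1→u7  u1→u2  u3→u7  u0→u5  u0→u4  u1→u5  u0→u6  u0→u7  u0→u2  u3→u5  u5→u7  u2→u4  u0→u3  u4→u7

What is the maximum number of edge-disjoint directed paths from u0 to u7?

5

Assign every edge capacity 1; by Menger, the answer equals the max flow.
Path u0→u7 (+1); total 1.
Path u0→u1→u7 (+1); total 2.
Path u0→u3→u7 (+1); total 3.
Path u0→u4→u7 (+1); total 4.
Path u0→u5→u7 (+1); total 5.
No residual u0→u7 path; max flow = 5.
Certifying cut of size 5: {u0→u1, u0→u3, u0→u5, u0→u7, u4→u7}.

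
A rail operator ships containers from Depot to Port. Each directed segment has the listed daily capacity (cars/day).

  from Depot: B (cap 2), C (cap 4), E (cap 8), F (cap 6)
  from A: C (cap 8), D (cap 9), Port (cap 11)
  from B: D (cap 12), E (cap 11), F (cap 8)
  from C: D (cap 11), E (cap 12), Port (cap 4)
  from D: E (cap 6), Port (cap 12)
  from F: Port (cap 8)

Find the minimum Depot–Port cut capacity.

Augment Depot→C→Port: bottleneck 4, flow now 4.
Augment Depot→F→Port: bottleneck 6, flow now 10.
Augment Depot→B→D→Port: bottleneck 2, flow now 12.
No augmenting path remains; maximum flow = 12.
By max-flow min-cut, the minimum cut capacity equals the max flow.
In the residual graph, reachable from Depot: {Depot, E}.
Min-cut edges: Depot→B (2), Depot→C (4), Depot→F (6); capacity 2 + 4 + 6 = 12.

12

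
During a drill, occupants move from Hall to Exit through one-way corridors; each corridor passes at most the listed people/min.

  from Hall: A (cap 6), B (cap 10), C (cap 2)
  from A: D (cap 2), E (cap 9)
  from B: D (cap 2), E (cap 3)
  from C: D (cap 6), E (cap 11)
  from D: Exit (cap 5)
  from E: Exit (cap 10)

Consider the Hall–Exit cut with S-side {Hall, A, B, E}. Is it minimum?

Given cut capacity: 2 + 2 + 2 + 10 = 16.
Augment Hall→A→D→Exit: bottleneck 2, flow now 2.
Augment Hall→A→E→Exit: bottleneck 4, flow now 6.
Augment Hall→B→D→Exit: bottleneck 2, flow now 8.
Augment Hall→B→E→Exit: bottleneck 3, flow now 11.
Augment Hall→C→D→Exit: bottleneck 1, flow now 12.
Augment Hall→C→E→Exit: bottleneck 1, flow now 13.
No augmenting path remains; maximum flow = 13.
In the residual graph, reachable from Hall: {Hall, B}.
Min-cut edges: Hall→A (6), Hall→C (2), B→D (2), B→E (3); capacity 6 + 2 + 2 + 3 = 13.
Cut capacity 16 exceeds the max flow 13, so it is not minimum.

No — its capacity is 16, but the minimum cut has capacity 13.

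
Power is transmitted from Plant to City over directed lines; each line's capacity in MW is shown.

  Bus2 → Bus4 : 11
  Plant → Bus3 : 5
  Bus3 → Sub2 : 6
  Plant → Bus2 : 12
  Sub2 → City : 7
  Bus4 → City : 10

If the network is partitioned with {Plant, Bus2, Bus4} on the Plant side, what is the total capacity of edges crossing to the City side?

Edges leaving {Plant, Bus2, Bus4}: Plant→Bus3 (5), Bus4→City (10).
Cut capacity = 5 + 10 = 15.

15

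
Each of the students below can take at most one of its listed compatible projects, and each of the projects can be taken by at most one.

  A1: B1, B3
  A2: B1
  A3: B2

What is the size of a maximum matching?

Unit-capacity flow: source→left, listed edges, right→sink; max matching = max flow.
Augmenting path A1→B1 (+1); matched 1.
Augmenting path A3→B2 (+1); matched 2.
Augmenting path A2→B1→A1→B3 (+1); matched 3.
No augmenting path remains; maximum matching = 3.
König certificate: {A1, A2, A3} is a vertex cover of size 3 (every listed pair touches it), so no matching can be larger.

3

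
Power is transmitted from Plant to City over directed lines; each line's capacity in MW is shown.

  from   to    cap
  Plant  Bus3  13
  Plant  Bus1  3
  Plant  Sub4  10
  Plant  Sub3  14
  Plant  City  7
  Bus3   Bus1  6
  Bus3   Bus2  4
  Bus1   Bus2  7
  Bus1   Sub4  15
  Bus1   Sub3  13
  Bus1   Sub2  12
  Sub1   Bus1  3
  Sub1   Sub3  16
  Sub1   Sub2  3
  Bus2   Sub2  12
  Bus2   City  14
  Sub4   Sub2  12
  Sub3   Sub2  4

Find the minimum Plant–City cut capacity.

18

Augment Plant→City: bottleneck 7, flow now 7.
Augment Plant→Bus3→Bus2→City: bottleneck 4, flow now 11.
Augment Plant→Bus1→Bus2→City: bottleneck 3, flow now 14.
Augment Plant→Bus3→Bus1→Bus2→City: bottleneck 4, flow now 18.
No augmenting path remains; maximum flow = 18.
By max-flow min-cut, the minimum cut capacity equals the max flow.
In the residual graph, reachable from Plant: {Plant, Bus3, Bus1, Sub4, Sub3, Sub2}.
Min-cut edges: Plant→City (7), Bus3→Bus2 (4), Bus1→Bus2 (7); capacity 7 + 4 + 7 = 18.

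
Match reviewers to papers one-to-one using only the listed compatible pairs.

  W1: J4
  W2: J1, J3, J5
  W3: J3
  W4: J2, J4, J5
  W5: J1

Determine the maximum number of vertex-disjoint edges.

Unit-capacity flow: source→left, listed edges, right→sink; max matching = max flow.
Augmenting path W1→J4 (+1); matched 1.
Augmenting path W2→J1 (+1); matched 2.
Augmenting path W3→J3 (+1); matched 3.
Augmenting path W4→J2 (+1); matched 4.
Augmenting path W5→J1→W2→J5 (+1); matched 5.
No augmenting path remains; maximum matching = 5.
König certificate: {W1, W2, W3, W4, W5} is a vertex cover of size 5 (every listed pair touches it), so no matching can be larger.

5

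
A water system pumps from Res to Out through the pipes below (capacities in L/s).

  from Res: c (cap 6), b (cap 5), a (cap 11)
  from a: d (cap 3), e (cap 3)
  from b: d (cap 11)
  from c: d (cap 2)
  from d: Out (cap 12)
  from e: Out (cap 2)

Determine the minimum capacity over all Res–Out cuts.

12

Augment Res→a→d→Out: bottleneck 3, flow now 3.
Augment Res→a→e→Out: bottleneck 2, flow now 5.
Augment Res→b→d→Out: bottleneck 5, flow now 10.
Augment Res→c→d→Out: bottleneck 2, flow now 12.
No augmenting path remains; maximum flow = 12.
By max-flow min-cut, the minimum cut capacity equals the max flow.
In the residual graph, reachable from Res: {Res, a, c, e}.
Min-cut edges: Res→b (5), a→d (3), c→d (2), e→Out (2); capacity 5 + 3 + 2 + 2 = 12.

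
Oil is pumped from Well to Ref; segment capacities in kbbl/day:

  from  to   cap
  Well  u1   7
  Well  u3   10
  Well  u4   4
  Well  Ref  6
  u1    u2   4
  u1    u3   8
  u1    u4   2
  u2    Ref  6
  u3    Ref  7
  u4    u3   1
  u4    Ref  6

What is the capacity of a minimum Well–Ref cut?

23

Augment Well→Ref: bottleneck 6, flow now 6.
Augment Well→u3→Ref: bottleneck 7, flow now 13.
Augment Well→u4→Ref: bottleneck 4, flow now 17.
Augment Well→u1→u2→Ref: bottleneck 4, flow now 21.
Augment Well→u1→u4→Ref: bottleneck 2, flow now 23.
No augmenting path remains; maximum flow = 23.
By max-flow min-cut, the minimum cut capacity equals the max flow.
In the residual graph, reachable from Well: {Well, u1, u3}.
Min-cut edges: Well→u4 (4), Well→Ref (6), u1→u2 (4), u1→u4 (2), u3→Ref (7); capacity 4 + 6 + 4 + 2 + 7 = 23.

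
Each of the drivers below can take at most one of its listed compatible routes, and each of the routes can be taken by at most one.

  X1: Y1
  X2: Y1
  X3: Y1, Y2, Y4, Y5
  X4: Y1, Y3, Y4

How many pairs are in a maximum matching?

3

Unit-capacity flow: source→left, listed edges, right→sink; max matching = max flow.
Augmenting path X1→Y1 (+1); matched 1.
Augmenting path X3→Y2 (+1); matched 2.
Augmenting path X4→Y3 (+1); matched 3.
No augmenting path remains; maximum matching = 3.
König certificate: {X3, X4, Y1} is a vertex cover of size 3 (every listed pair touches it), so no matching can be larger.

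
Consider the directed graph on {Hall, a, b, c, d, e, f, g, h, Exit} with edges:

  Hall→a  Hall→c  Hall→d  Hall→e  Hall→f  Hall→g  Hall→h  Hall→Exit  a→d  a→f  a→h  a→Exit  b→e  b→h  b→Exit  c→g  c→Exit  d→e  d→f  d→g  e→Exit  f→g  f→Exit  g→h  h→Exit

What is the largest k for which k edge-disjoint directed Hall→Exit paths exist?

Assign every edge capacity 1; by Menger, the answer equals the max flow.
Path Hall→Exit (+1); total 1.
Path Hall→a→Exit (+1); total 2.
Path Hall→c→Exit (+1); total 3.
Path Hall→e→Exit (+1); total 4.
Path Hall→f→Exit (+1); total 5.
Path Hall→h→Exit (+1); total 6.
No residual Hall→Exit path; max flow = 6.
Certifying cut of size 6: {Hall→Exit, Hall→a, Hall→c, e→Exit, f→Exit, h→Exit}.

6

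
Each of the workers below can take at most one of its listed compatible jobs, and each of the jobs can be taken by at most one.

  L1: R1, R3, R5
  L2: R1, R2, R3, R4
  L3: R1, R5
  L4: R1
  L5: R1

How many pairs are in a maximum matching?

4

Unit-capacity flow: source→left, listed edges, right→sink; max matching = max flow.
Augmenting path L1→R1 (+1); matched 1.
Augmenting path L2→R2 (+1); matched 2.
Augmenting path L3→R5 (+1); matched 3.
Augmenting path L4→R1→L1→R3 (+1); matched 4.
No augmenting path remains; maximum matching = 4.
König certificate: {L1, L2, L3, R1} is a vertex cover of size 4 (every listed pair touches it), so no matching can be larger.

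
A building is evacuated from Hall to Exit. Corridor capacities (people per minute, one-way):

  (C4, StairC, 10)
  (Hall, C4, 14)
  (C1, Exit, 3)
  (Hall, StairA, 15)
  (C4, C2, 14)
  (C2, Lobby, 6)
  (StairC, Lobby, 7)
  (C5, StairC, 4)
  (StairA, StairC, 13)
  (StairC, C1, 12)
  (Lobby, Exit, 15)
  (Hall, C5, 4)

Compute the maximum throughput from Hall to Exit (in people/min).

16

Augment Hall→C5→StairC→Lobby→Exit: bottleneck 4, flow now 4.
Augment Hall→StairA→StairC→Lobby→Exit: bottleneck 3, flow now 7.
Augment Hall→StairA→StairC→C1→Exit: bottleneck 3, flow now 10.
Augment Hall→C4→C2→Lobby→Exit: bottleneck 6, flow now 16.
No augmenting path remains; maximum flow = 16.
In the residual graph, reachable from Hall: {Hall, C5, StairA, C4, C2, StairC, C1}.
Min-cut edges: C2→Lobby (6), StairC→Lobby (7), C1→Exit (3); capacity 6 + 7 + 3 = 16.
This cut is saturated, so no flow can exceed 16.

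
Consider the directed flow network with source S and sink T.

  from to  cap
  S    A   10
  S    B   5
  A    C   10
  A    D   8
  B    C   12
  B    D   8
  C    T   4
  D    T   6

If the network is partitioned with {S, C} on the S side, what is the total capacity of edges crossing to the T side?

Edges leaving {S, C}: S→A (10), S→B (5), C→T (4).
Cut capacity = 10 + 5 + 4 = 19.

19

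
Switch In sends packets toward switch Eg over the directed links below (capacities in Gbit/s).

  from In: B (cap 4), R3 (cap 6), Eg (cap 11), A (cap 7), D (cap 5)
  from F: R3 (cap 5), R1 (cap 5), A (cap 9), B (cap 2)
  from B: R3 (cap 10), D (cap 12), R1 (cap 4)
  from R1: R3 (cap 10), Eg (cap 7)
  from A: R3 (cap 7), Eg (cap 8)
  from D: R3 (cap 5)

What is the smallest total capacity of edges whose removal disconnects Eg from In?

Augment In→Eg: bottleneck 11, flow now 11.
Augment In→A→Eg: bottleneck 7, flow now 18.
Augment In→B→R1→Eg: bottleneck 4, flow now 22.
No augmenting path remains; maximum flow = 22.
By max-flow min-cut, the minimum cut capacity equals the max flow.
In the residual graph, reachable from In: {In, D, R3}.
Min-cut edges: In→B (4), In→A (7), In→Eg (11); capacity 4 + 7 + 11 = 22.

22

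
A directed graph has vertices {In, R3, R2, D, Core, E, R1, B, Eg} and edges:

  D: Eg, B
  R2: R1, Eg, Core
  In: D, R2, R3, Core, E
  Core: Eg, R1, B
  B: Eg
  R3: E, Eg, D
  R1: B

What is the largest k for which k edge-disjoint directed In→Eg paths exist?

4

Assign every edge capacity 1; by Menger, the answer equals the max flow.
Path In→R3→Eg (+1); total 1.
Path In→R2→Eg (+1); total 2.
Path In→D→Eg (+1); total 3.
Path In→Core→Eg (+1); total 4.
No residual In→Eg path; max flow = 4.
Certifying cut of size 4: {In→Core, In→D, In→R2, In→R3}.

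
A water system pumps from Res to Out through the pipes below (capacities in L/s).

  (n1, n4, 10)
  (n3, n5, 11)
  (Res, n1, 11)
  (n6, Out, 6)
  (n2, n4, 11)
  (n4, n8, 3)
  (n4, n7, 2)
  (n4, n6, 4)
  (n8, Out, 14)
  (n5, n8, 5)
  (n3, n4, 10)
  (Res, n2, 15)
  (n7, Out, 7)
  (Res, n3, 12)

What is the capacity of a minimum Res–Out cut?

14

Augment Res→n1→n4→n6→Out: bottleneck 4, flow now 4.
Augment Res→n1→n4→n7→Out: bottleneck 2, flow now 6.
Augment Res→n1→n4→n8→Out: bottleneck 3, flow now 9.
Augment Res→n3→n5→n8→Out: bottleneck 5, flow now 14.
No augmenting path remains; maximum flow = 14.
By max-flow min-cut, the minimum cut capacity equals the max flow.
In the residual graph, reachable from Res: {Res, n1, n2, n3, n4, n5}.
Min-cut edges: n4→n6 (4), n4→n7 (2), n4→n8 (3), n5→n8 (5); capacity 4 + 2 + 3 + 5 = 14.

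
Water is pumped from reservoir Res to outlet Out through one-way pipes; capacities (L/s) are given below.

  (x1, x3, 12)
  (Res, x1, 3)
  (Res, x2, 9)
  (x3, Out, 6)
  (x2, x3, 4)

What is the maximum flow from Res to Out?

Augment Res→x1→x3→Out: bottleneck 3, flow now 3.
Augment Res→x2→x3→Out: bottleneck 3, flow now 6.
No augmenting path remains; maximum flow = 6.
In the residual graph, reachable from Res: {Res, x1, x2, x3}.
Min-cut edges: x3→Out (6); capacity 6 = 6.
This cut is saturated, so no flow can exceed 6.

6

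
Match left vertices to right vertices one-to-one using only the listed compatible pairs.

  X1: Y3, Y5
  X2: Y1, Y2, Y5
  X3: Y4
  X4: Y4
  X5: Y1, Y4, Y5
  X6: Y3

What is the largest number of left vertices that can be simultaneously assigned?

Unit-capacity flow: source→left, listed edges, right→sink; max matching = max flow.
Augmenting path X1→Y3 (+1); matched 1.
Augmenting path X2→Y1 (+1); matched 2.
Augmenting path X3→Y4 (+1); matched 3.
Augmenting path X5→Y5 (+1); matched 4.
Augmenting path X6→Y3→X1→Y5→X5→Y1→X2→Y2 (+1); matched 5.
No augmenting path remains; maximum matching = 5.
König certificate: {X1, X2, X5, X6, Y4} is a vertex cover of size 5 (every listed pair touches it), so no matching can be larger.

5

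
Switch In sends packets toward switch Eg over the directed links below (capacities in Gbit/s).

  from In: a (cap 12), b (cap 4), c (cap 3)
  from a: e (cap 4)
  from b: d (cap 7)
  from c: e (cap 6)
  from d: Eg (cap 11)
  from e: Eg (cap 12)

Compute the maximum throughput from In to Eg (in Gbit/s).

11

Augment In→a→e→Eg: bottleneck 4, flow now 4.
Augment In→b→d→Eg: bottleneck 4, flow now 8.
Augment In→c→e→Eg: bottleneck 3, flow now 11.
No augmenting path remains; maximum flow = 11.
In the residual graph, reachable from In: {In, a}.
Min-cut edges: In→b (4), In→c (3), a→e (4); capacity 4 + 3 + 4 = 11.
This cut is saturated, so no flow can exceed 11.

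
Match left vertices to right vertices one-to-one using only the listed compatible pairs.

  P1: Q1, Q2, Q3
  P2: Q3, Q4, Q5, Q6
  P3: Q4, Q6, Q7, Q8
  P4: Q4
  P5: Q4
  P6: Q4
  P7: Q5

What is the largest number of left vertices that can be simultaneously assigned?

Unit-capacity flow: source→left, listed edges, right→sink; max matching = max flow.
Augmenting path P1→Q1 (+1); matched 1.
Augmenting path P2→Q3 (+1); matched 2.
Augmenting path P3→Q4 (+1); matched 3.
Augmenting path P7→Q5 (+1); matched 4.
Augmenting path P4→Q4→P3→Q6 (+1); matched 5.
No augmenting path remains; maximum matching = 5.
König certificate: {P1, P2, P3, P7, Q4} is a vertex cover of size 5 (every listed pair touches it), so no matching can be larger.

5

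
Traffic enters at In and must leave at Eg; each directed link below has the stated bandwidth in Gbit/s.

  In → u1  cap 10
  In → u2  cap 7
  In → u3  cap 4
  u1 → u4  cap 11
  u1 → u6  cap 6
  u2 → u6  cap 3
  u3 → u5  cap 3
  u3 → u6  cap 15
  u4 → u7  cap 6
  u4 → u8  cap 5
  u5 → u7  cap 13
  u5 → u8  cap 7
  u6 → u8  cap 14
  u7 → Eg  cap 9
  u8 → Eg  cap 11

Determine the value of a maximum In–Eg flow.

Augment In→u1→u4→u7→Eg: bottleneck 6, flow now 6.
Augment In→u1→u4→u8→Eg: bottleneck 4, flow now 10.
Augment In→u2→u6→u8→Eg: bottleneck 3, flow now 13.
Augment In→u3→u5→u7→Eg: bottleneck 3, flow now 16.
Augment In→u3→u6→u8→Eg: bottleneck 1, flow now 17.
No augmenting path remains; maximum flow = 17.
In the residual graph, reachable from In: {In, u2}.
Min-cut edges: In→u1 (10), In→u3 (4), u2→u6 (3); capacity 10 + 4 + 3 = 17.
This cut is saturated, so no flow can exceed 17.

17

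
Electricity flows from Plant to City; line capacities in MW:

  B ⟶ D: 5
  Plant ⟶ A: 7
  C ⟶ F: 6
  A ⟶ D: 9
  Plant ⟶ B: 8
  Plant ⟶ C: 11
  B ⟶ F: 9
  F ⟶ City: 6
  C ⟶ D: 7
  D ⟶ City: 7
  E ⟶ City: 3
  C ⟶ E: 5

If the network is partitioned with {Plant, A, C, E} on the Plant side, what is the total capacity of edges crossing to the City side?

33

Edges leaving {Plant, A, C, E}: Plant→B (8), A→D (9), C→D (7), C→F (6), E→City (3).
Cut capacity = 8 + 9 + 7 + 6 + 3 = 33.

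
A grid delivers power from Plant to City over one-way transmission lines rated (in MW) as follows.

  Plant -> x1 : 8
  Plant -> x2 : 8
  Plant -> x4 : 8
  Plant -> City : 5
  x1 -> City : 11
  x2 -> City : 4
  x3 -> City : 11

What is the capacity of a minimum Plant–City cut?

17

Augment Plant→City: bottleneck 5, flow now 5.
Augment Plant→x1→City: bottleneck 8, flow now 13.
Augment Plant→x2→City: bottleneck 4, flow now 17.
No augmenting path remains; maximum flow = 17.
By max-flow min-cut, the minimum cut capacity equals the max flow.
In the residual graph, reachable from Plant: {Plant, x2, x4}.
Min-cut edges: Plant→x1 (8), Plant→City (5), x2→City (4); capacity 8 + 5 + 4 = 17.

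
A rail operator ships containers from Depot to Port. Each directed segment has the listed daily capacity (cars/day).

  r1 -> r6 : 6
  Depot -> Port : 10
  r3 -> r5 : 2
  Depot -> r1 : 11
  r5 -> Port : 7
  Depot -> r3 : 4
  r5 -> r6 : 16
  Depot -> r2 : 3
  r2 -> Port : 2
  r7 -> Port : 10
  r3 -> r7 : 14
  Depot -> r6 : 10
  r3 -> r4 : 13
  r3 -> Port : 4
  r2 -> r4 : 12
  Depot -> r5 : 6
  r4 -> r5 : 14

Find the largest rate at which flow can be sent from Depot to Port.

23

Augment Depot→Port: bottleneck 10, flow now 10.
Augment Depot→r2→Port: bottleneck 2, flow now 12.
Augment Depot→r3→Port: bottleneck 4, flow now 16.
Augment Depot→r5→Port: bottleneck 6, flow now 22.
Augment Depot→r2→r4→r5→Port: bottleneck 1, flow now 23.
No augmenting path remains; maximum flow = 23.
In the residual graph, reachable from Depot: {Depot, r1, r6}.
Min-cut edges: Depot→r2 (3), Depot→r3 (4), Depot→r5 (6), Depot→Port (10); capacity 3 + 4 + 6 + 10 = 23.
This cut is saturated, so no flow can exceed 23.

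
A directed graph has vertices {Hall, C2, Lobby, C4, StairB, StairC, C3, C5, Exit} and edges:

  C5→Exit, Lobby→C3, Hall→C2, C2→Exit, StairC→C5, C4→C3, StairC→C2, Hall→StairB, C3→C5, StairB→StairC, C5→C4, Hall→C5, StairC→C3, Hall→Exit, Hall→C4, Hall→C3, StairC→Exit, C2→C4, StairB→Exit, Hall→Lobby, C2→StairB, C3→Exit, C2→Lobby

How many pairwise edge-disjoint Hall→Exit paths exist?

Assign every edge capacity 1; by Menger, the answer equals the max flow.
Path Hall→Exit (+1); total 1.
Path Hall→C2→Exit (+1); total 2.
Path Hall→StairB→Exit (+1); total 3.
Path Hall→C3→Exit (+1); total 4.
Path Hall→C5→Exit (+1); total 5.
No residual Hall→Exit path; max flow = 5.
Certifying cut of size 5: {C3→Exit, C5→Exit, Hall→C2, Hall→Exit, Hall→StairB}.

5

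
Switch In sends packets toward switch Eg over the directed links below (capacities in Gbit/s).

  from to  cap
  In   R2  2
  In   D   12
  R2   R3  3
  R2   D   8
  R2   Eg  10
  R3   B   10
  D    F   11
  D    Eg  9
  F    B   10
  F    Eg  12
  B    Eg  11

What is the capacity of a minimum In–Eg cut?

14

Augment In→R2→Eg: bottleneck 2, flow now 2.
Augment In→D→Eg: bottleneck 9, flow now 11.
Augment In→D→F→Eg: bottleneck 3, flow now 14.
No augmenting path remains; maximum flow = 14.
By max-flow min-cut, the minimum cut capacity equals the max flow.
In the residual graph, reachable from In: {In}.
Min-cut edges: In→R2 (2), In→D (12); capacity 2 + 12 = 14.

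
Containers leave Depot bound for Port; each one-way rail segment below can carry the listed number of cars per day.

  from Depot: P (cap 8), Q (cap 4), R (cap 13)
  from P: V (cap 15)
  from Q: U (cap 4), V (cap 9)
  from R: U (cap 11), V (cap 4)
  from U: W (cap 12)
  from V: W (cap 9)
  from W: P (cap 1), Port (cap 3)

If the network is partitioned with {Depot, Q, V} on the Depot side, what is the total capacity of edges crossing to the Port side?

34

Edges leaving {Depot, Q, V}: Depot→P (8), Depot→R (13), Q→U (4), V→W (9).
Cut capacity = 8 + 13 + 4 + 9 = 34.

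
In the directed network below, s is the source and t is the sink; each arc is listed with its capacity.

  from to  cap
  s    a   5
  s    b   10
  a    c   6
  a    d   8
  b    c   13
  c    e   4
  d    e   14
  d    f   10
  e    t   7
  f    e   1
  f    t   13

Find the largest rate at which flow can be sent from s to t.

9

Augment s→a→c→e→t: bottleneck 4, flow now 4.
Augment s→a→d→e→t: bottleneck 1, flow now 5.
Augment s→b→c→a→d→e→t: bottleneck 2, flow now 7. (uses reverse residual edge)
Augment s→b→c→a→d→f→t: bottleneck 2, flow now 9. (uses reverse residual edge)
No augmenting path remains; maximum flow = 9.
In the residual graph, reachable from s: {s, b, c}.
Min-cut edges: s→a (5), c→e (4); capacity 5 + 4 = 9.
This cut is saturated, so no flow can exceed 9.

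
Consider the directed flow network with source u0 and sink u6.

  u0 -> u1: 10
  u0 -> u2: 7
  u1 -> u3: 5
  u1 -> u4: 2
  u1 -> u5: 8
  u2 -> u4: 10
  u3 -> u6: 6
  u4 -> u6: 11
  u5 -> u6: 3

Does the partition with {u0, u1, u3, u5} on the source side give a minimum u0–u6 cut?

Given cut capacity: 7 + 2 + 6 + 3 = 18.
Augment u0→u1→u3→u6: bottleneck 5, flow now 5.
Augment u0→u1→u4→u6: bottleneck 2, flow now 7.
Augment u0→u1→u5→u6: bottleneck 3, flow now 10.
Augment u0→u2→u4→u6: bottleneck 7, flow now 17.
No augmenting path remains; maximum flow = 17.
In the residual graph, reachable from u0: {u0}.
Min-cut edges: u0→u1 (10), u0→u2 (7); capacity 10 + 7 = 17.
Cut capacity 18 exceeds the max flow 17, so it is not minimum.

No — its capacity is 18, but the minimum cut has capacity 17.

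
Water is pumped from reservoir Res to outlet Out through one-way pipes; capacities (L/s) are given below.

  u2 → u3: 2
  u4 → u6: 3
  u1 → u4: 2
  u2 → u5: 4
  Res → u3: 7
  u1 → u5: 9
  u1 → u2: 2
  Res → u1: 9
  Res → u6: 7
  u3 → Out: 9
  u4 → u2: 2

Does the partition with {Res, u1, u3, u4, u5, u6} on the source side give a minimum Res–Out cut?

Given cut capacity: 2 + 9 + 2 = 13.
Augment Res→u3→Out: bottleneck 7, flow now 7.
Augment Res→u1→u2→u3→Out: bottleneck 2, flow now 9.
No augmenting path remains; maximum flow = 9.
In the residual graph, reachable from Res: {Res, u1, u2, u4, u5, u6}.
Min-cut edges: Res→u3 (7), u2→u3 (2); capacity 7 + 2 = 9.
Cut capacity 13 exceeds the max flow 9, so it is not minimum.

No — its capacity is 13, but the minimum cut has capacity 9.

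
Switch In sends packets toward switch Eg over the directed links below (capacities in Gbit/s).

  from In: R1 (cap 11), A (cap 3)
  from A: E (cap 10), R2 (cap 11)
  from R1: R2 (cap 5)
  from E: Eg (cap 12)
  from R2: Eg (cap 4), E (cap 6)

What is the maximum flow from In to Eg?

8

Augment In→A→E→Eg: bottleneck 3, flow now 3.
Augment In→R1→R2→Eg: bottleneck 4, flow now 7.
Augment In→R1→R2→E→Eg: bottleneck 1, flow now 8.
No augmenting path remains; maximum flow = 8.
In the residual graph, reachable from In: {In, R1}.
Min-cut edges: In→A (3), R1→R2 (5); capacity 3 + 5 = 8.
This cut is saturated, so no flow can exceed 8.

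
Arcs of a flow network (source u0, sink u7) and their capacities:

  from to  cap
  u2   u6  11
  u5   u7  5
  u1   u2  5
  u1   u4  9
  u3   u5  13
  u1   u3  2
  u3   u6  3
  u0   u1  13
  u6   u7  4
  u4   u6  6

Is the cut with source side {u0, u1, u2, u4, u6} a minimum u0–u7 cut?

Given cut capacity: 2 + 4 = 6.
Augment u0→u1→u2→u6→u7: bottleneck 4, flow now 4.
Augment u0→u1→u3→u5→u7: bottleneck 2, flow now 6.
No augmenting path remains; maximum flow = 6.
Cut capacity 6 equals the max flow, so it is a minimum cut.

Yes — it is a minimum cut (capacity 6).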